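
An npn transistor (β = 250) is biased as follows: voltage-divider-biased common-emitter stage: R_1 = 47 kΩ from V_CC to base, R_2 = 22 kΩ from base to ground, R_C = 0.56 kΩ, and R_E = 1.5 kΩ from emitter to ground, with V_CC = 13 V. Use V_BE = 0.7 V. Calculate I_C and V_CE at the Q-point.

I_C ≈ 2.2 mA, V_CE ≈ 8.5 V

Thevenize the base divider: V_Th = V_CC·R_2/(R_1+R_2) = 13×22/69 = 4.14 V, R_Th = R_1‖R_2 = 15 kΩ.
Base-emitter loop: V_Th = I_B·R_Th + V_BE + (β+1)I_B·R_E, so I_B = (4.14 − 0.7) / (15 + 251×1.5) = 0.0088 mA.
I_C = β·I_B = 250×0.0088 = 2.2 mA, and I_E = (β+1)I_B = 2.21 mA.
V_CE = V_CC − I_C·R_C − I_E·R_E = 13 − 2.2×0.56 − 2.21×1.5 = 8.45 V.
V_CE = 8.45 V > 0.2 V confirms active-region operation.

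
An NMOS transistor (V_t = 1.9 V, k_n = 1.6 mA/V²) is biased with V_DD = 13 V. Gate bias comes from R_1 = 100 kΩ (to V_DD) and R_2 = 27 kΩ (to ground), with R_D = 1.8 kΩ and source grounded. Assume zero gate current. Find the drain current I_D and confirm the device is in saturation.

V_G = V_DD·R_2/(R_1+R_2) = 13×27/127 = 2.76 V. With the source grounded, V_GS = V_G = 2.76 V.
Assume saturation: I_D = (k_n/2)(V_GS − V_t)² = (1.6/2)×(2.76 − 1.9)² = 0.8×0.864² = 0.597 mA.
V_DS = V_DD − I_D·R_D = 13 − 0.597×1.8 = 11.9 V.
Saturation requires V_DS ≥ V_GS − V_t = 0.864 V; 11.9 ≥ 0.864 ✓.

I_D ≈ 0.6 mA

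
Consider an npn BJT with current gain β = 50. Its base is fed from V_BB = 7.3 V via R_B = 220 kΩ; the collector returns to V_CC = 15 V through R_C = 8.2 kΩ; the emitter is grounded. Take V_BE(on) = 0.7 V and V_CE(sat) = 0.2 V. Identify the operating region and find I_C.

active; I_C ≈ 1.5 mA

Assume active. Base-emitter loop: I_B = (V_BB − V_BE)/R_B = (7.3 − 0.7)/220 = 0.03 mA.
I_C = β·I_B = 50×0.03 = 1.5 mA.
V_CE = V_CC − I_C·R_C = 15 − 1.5×8.2 = 2.7 V > V_CE(sat), so the active-region assumption holds.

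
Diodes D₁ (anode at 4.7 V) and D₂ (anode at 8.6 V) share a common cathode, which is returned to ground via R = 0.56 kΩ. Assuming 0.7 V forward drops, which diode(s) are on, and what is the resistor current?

Assume both conduct. Then node N would need to be at both 4.7−0.7 = 4 V and 8.6−0.7 = 7.9 V, which is impossible.
Assume only D₂ conducts: V_N = 8.6 − 0.7 = 7.9 V, so I_R = 7.9/0.56 = 14.1 mA.
Check D₁: its anode-to-cathode voltage is 4.7 − 7.9 = -3.2 V < 0.7 V, so it is off. The assumption is consistent.

Only D₂ conducts; I_R ≈ 14 mA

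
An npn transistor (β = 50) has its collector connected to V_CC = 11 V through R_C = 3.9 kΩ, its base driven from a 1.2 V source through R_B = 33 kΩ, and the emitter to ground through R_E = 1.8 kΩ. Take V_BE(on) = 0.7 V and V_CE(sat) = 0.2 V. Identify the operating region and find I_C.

active; I_C ≈ 0.2 mA

Assume active. Base-emitter loop: I_B = (V_BB − V_BE)/(R_B + (β+1)R_E) = (1.2 − 0.7)/(33 + 51×1.8) = 0.00401 mA.
I_C = β·I_B = 50×0.00401 = 0.2 mA.
V_CE = V_CC − I_C·R_C − I_E·R_E = 11 − 0.2×3.9 − 0.204×1.8 = 9.85 V > V_CE(sat), so the active-region assumption holds.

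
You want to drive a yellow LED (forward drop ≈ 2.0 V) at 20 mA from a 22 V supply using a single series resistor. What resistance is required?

The resistor drops V_S − V_D = 22 − 2.0 = 20 V at 20 mA.
R = 20 V / 20 mA = 1 kΩ.

R ≈ 1 kΩ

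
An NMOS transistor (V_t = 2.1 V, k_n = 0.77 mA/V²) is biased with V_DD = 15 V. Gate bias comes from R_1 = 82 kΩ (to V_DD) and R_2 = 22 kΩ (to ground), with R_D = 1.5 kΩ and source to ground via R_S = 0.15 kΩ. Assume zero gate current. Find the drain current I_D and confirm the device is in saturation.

I_D ≈ 0.4 mA

V_G = V_DD·R_2/(R_1+R_2) = 15×22/104 = 3.17 V.
Assume saturation: I_D = (k_n/2)(V_GS − V_t)² with V_GS = V_G − I_D·R_S = 3.17 − 0.15·I_D.
Substituting gives 0.00866·I_D² − 1.12·I_D + 0.443 = 0, with roots I_D = 0.396 or 129 mA.
The root I_D = 129 mA gives V_GS = -16.2 V ≤ V_t, so take I_D = 0.396 mA.
Then V_GS = 3.11 V and V_DS = V_DD − I_D(R_D+R_S) = 15 − 0.396×1.65 = 14.3 V.
Saturation requires V_DS ≥ V_GS − V_t = 1.01 V; 14.3 ≥ 1.01 ✓.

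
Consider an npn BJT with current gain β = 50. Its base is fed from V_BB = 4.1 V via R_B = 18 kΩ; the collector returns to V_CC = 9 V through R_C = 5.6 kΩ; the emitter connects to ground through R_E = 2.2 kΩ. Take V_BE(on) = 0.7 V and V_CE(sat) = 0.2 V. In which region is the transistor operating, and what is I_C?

saturation; I_C ≈ 1.1 mA

Assume active: I_B = (4.1 − 0.7)/(18 + 51×2.2) = 0.0261 mA, I_C = β·I_B = 1.31 mA.
Then V_CE = 9 − 1.31×5.6 − 1.33×2.2 = -1.24 V < 0.2 V — the active assumption fails.
Re-solve with V_CE = 0.2 V. KCL at the emitter: V_E/R_E = (V_BB−0.7−V_E)/R_B + (V_CC−0.2−V_E)/R_C, giving V_E = 2.56 V.
I_C = (V_CC − 0.2 − V_E)/R_C = (8.8 − 2.56)/5.6 = 1.11 mA.
Check: I_B = (3.4 − 2.56)/18 = 0.0469 mA, and β·I_B = 2.34 mA > I_C, confirming saturation.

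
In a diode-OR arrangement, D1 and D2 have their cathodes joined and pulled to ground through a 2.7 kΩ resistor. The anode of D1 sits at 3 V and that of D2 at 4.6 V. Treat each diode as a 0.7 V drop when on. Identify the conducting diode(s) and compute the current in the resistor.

Only D2 conducts; I_R ≈ 1.4 mA

Assume both conduct. Then node N would need to be at both 3−0.7 = 2.3 V and 4.6−0.7 = 3.9 V, which is impossible.
Assume only D2 conducts: V_N = 4.6 − 0.7 = 3.9 V, so I_R = 3.9/2.7 = 1.44 mA.
Check D1: its anode-to-cathode voltage is 3 − 3.9 = -0.9 V < 0.7 V, so it is off. The assumption is consistent.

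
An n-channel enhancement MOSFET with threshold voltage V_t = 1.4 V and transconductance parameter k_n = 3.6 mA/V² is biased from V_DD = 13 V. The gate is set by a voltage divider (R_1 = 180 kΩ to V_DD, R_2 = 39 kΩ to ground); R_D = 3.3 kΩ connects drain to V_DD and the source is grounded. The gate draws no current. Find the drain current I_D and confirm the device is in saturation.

I_D ≈ 1.5 mA

V_G = V_DD·R_2/(R_1+R_2) = 13×39/219 = 2.32 V. With the source grounded, V_GS = V_G = 2.32 V.
Assume saturation: I_D = (k_n/2)(V_GS − V_t)² = (3.6/2)×(2.32 − 1.4)² = 1.8×0.915² = 1.51 mA.
V_DS = V_DD − I_D·R_D = 13 − 1.51×3.3 = 8.03 V.
Saturation requires V_DS ≥ V_GS − V_t = 0.915 V; 8.03 ≥ 0.915 ✓.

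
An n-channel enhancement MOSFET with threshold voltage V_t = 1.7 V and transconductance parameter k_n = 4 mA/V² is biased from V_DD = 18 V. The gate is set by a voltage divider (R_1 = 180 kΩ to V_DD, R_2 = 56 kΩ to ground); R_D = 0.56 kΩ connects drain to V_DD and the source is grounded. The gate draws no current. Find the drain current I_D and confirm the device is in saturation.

I_D ≈ 13 mA

V_G = V_DD·R_2/(R_1+R_2) = 18×56/236 = 4.27 V. With the source grounded, V_GS = V_G = 4.27 V.
Assume saturation: I_D = (k_n/2)(V_GS − V_t)² = (4/2)×(4.27 − 1.7)² = 2×2.57² = 13.2 mA.
V_DS = V_DD − I_D·R_D = 18 − 13.2×0.56 = 10.6 V.
Saturation requires V_DS ≥ V_GS − V_t = 2.57 V; 10.6 ≥ 2.57 ✓.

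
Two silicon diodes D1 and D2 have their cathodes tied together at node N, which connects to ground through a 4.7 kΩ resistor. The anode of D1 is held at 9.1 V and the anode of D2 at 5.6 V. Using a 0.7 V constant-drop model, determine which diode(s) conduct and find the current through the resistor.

Only D1 conducts; I_R ≈ 1.8 mA

Assume both conduct. Then node N would need to be at both 9.1−0.7 = 8.4 V and 5.6−0.7 = 4.9 V, which is impossible.
Assume only D1 conducts: V_N = 9.1 − 0.7 = 8.4 V, so I_R = 8.4/4.7 = 1.79 mA.
Check D2: its anode-to-cathode voltage is 5.6 − 8.4 = -2.8 V < 0.7 V, so it is off. The assumption is consistent.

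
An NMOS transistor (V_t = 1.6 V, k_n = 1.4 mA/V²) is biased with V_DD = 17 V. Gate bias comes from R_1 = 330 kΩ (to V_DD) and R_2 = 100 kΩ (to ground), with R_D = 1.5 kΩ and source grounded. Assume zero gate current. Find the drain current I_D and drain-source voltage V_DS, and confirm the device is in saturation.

I_D ≈ 3.9 mA, V_DS ≈ 11 V

V_G = V_DD·R_2/(R_1+R_2) = 17×100/430 = 3.95 V. With the source grounded, V_GS = V_G = 3.95 V.
Assume saturation: I_D = (k_n/2)(V_GS − V_t)² = (1.4/2)×(3.95 − 1.6)² = 0.7×2.35² = 3.88 mA.
V_DS = V_DD − I_D·R_D = 17 − 3.88×1.5 = 11.2 V.
Saturation requires V_DS ≥ V_GS − V_t = 2.35 V; 11.2 ≥ 2.35 ✓.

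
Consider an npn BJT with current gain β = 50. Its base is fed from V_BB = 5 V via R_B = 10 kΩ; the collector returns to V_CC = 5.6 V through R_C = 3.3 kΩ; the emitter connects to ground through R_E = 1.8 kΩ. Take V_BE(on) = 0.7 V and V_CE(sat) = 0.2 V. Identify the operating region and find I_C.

saturation; I_C ≈ 0.98 mA

Assume active: I_B = (5 − 0.7)/(10 + 51×1.8) = 0.0422 mA, I_C = β·I_B = 2.11 mA.
Then V_CE = 5.6 − 2.11×3.3 − 2.15×1.8 = -5.25 V < 0.2 V — the active assumption fails.
Re-solve with V_CE = 0.2 V. KCL at the emitter: V_E/R_E = (V_BB−0.7−V_E)/R_B + (V_CC−0.2−V_E)/R_C, giving V_E = 2.16 V.
I_C = (V_CC − 0.2 − V_E)/R_C = (5.4 − 2.16)/3.3 = 0.983 mA.
Check: I_B = (4.3 − 2.16)/10 = 0.214 mA, and β·I_B = 10.7 mA > I_C, confirming saturation.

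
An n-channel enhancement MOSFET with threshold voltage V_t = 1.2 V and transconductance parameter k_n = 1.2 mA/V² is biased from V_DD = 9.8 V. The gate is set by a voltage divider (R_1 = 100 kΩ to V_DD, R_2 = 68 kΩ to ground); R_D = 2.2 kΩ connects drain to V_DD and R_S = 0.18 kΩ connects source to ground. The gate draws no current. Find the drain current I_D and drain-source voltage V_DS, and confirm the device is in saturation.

I_D ≈ 3 mA, V_DS ≈ 2.7 V

V_G = V_DD·R_2/(R_1+R_2) = 9.8×68/168 = 3.97 V.
Assume saturation: I_D = (k_n/2)(V_GS − V_t)² with V_GS = V_G − I_D·R_S = 3.97 − 0.18·I_D.
Substituting gives 0.0194·I_D² − 1.6·I_D + 4.59 = 0, with roots I_D = 2.98 or 79.2 mA.
The root I_D = 79.2 mA gives V_GS = -10.3 V ≤ V_t, so take I_D = 2.98 mA.
Then V_GS = 3.43 V and V_DS = V_DD − I_D(R_D+R_S) = 9.8 − 2.98×2.38 = 2.7 V.
Saturation requires V_DS ≥ V_GS − V_t = 2.23 V; 2.7 ≥ 2.23 ✓.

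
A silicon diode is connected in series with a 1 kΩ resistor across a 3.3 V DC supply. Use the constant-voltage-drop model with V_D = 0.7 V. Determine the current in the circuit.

KVL around the loop: 3.3 = V_D + I·R = 0.7 + I × 1 kΩ.
So I = (3.3 − 0.7) / 1 kΩ = 2.6 / 1 = 2.6 mA.

I ≈ 2.6 mA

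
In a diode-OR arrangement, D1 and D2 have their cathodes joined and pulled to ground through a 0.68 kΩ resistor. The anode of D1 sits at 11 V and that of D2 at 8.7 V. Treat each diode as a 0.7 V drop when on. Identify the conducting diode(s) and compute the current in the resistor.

Assume both conduct. Then node N would need to be at both 11−0.7 = 10.3 V and 8.7−0.7 = 8 V, which is impossible.
Assume only D1 conducts: V_N = 11 − 0.7 = 10.3 V, so I_R = 10.3/0.68 = 15.1 mA.
Check D2: its anode-to-cathode voltage is 8.7 − 10.3 = -1.6 V < 0.7 V, so it is off. The assumption is consistent.

Only D1 conducts; I_R ≈ 15 mA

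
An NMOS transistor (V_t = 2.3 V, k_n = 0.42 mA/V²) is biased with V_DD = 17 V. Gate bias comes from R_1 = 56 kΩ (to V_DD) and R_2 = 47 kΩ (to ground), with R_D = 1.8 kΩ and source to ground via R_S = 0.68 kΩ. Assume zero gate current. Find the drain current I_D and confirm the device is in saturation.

V_G = V_DD·R_2/(R_1+R_2) = 17×47/103 = 7.76 V.
Assume saturation: I_D = (k_n/2)(V_GS − V_t)² with V_GS = V_G − I_D·R_S = 7.76 − 0.68·I_D.
Substituting gives 0.0971·I_D² − 2.56·I_D + 6.25 = 0, with roots I_D = 2.73 or 23.6 mA.
The root I_D = 23.6 mA gives V_GS = -8.31 V ≤ V_t, so take I_D = 2.73 mA.
Then V_GS = 5.9 V and V_DS = V_DD − I_D(R_D+R_S) = 17 − 2.73×2.48 = 10.2 V.
Saturation requires V_DS ≥ V_GS − V_t = 3.6 V; 10.2 ≥ 3.6 ✓.

I_D ≈ 2.7 mA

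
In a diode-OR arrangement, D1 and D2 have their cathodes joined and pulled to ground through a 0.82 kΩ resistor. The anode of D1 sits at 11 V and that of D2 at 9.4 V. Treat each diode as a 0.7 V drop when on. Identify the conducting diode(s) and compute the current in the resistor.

Only D1 conducts; I_R ≈ 13 mA

Assume both conduct. Then node N would need to be at both 11−0.7 = 10.3 V and 9.4−0.7 = 8.7 V, which is impossible.
Assume only D1 conducts: V_N = 11 − 0.7 = 10.3 V, so I_R = 10.3/0.82 = 12.6 mA.
Check D2: its anode-to-cathode voltage is 9.4 − 10.3 = -0.9 V < 0.7 V, so it is off. The assumption is consistent.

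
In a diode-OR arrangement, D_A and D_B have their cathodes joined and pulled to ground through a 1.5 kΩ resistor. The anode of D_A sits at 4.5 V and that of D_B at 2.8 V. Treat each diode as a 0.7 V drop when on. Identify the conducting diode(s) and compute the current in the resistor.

Only D_A conducts; I_R ≈ 2.5 mA

Assume both conduct. Then node N would need to be at both 4.5−0.7 = 3.8 V and 2.8−0.7 = 2.1 V, which is impossible.
Assume only D_A conducts: V_N = 4.5 − 0.7 = 3.8 V, so I_R = 3.8/1.5 = 2.53 mA.
Check D_B: its anode-to-cathode voltage is 2.8 − 3.8 = -1 V < 0.7 V, so it is off. The assumption is consistent.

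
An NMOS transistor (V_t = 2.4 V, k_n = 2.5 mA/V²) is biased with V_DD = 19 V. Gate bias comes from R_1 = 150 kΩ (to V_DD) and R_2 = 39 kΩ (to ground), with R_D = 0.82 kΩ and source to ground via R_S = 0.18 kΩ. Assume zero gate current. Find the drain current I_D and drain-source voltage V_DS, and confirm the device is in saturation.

I_D ≈ 1.8 mA, V_DS ≈ 17 V

V_G = V_DD·R_2/(R_1+R_2) = 19×39/189 = 3.92 V.
Assume saturation: I_D = (k_n/2)(V_GS − V_t)² with V_GS = V_G − I_D·R_S = 3.92 − 0.18·I_D.
Substituting gives 0.0405·I_D² − 1.68·I_D + 2.89 = 0, with roots I_D = 1.79 or 39.8 mA.
The root I_D = 39.8 mA gives V_GS = -3.24 V ≤ V_t, so take I_D = 1.79 mA.
Then V_GS = 3.6 V and V_DS = V_DD − I_D(R_D+R_S) = 19 − 1.79×1 = 17.2 V.
Saturation requires V_DS ≥ V_GS − V_t = 1.2 V; 17.2 ≥ 1.2 ✓.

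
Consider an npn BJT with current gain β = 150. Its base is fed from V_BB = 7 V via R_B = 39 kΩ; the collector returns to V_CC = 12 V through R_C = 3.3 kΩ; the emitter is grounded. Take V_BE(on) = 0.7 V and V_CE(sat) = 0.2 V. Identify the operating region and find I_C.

saturation; I_C ≈ 3.6 mA

Assume active: I_B = (7 − 0.7)/39 = 0.162 mA, giving I_C = β·I_B = 24.2 mA.
But then V_CE = 12 − 24.2×3.3 = -68 V < V_CE(sat) = 0.2 V — impossible in the active region.
So the transistor is saturated. With V_CE = 0.2 V, I_C = (V_CC − 0.2)/R_C = 11.8/3.3 = 3.58 mA.
Check: β·I_B = 24.2 mA > I_C = 3.58 mA, confirming saturation.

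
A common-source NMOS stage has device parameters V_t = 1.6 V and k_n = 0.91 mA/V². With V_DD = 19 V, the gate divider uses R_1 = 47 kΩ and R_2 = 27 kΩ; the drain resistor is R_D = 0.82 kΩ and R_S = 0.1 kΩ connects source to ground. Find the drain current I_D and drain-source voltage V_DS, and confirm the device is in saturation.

V_G = V_DD·R_2/(R_1+R_2) = 19×27/74 = 6.93 V.
Assume saturation: I_D = (k_n/2)(V_GS − V_t)² with V_GS = V_G − I_D·R_S = 6.93 − 0.1·I_D.
Substituting gives 0.00455·I_D² − 1.49·I_D + 12.9 = 0, with roots I_D = 8.96 or 317 mA.
The root I_D = 317 mA gives V_GS = -24.8 V ≤ V_t, so take I_D = 8.96 mA.
Then V_GS = 6.04 V and V_DS = V_DD − I_D(R_D+R_S) = 19 − 8.96×0.92 = 10.8 V.
Saturation requires V_DS ≥ V_GS − V_t = 4.44 V; 10.8 ≥ 4.44 ✓.

I_D ≈ 9 mA, V_DS ≈ 11 V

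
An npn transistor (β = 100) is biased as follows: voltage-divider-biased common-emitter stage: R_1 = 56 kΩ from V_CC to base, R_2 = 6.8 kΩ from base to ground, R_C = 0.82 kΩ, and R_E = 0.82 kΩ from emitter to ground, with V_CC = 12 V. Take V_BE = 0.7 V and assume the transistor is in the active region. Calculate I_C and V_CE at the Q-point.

Thevenize the base divider: V_Th = V_CC·R_2/(R_1+R_2) = 12×6.8/62.8 = 1.3 V, R_Th = R_1‖R_2 = 6.06 kΩ.
Base-emitter loop: V_Th = I_B·R_Th + V_BE + (β+1)I_B·R_E, so I_B = (1.3 − 0.7) / (6.06 + 101×0.82) = 0.00674 mA.
I_C = β·I_B = 100×0.00674 = 0.674 mA, and I_E = (β+1)I_B = 0.681 mA.
V_CE = V_CC − I_C·R_C − I_E·R_E = 12 − 0.674×0.82 − 0.681×0.82 = 10.9 V.
V_CE = 10.9 V > 0.2 V confirms active-region operation.

I_C ≈ 0.67 mA, V_CE ≈ 11 V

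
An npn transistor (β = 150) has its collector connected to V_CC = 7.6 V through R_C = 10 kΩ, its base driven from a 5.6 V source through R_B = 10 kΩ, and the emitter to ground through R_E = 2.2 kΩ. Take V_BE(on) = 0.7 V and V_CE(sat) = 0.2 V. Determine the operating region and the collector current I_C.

saturation; I_C ≈ 0.55 mA

Assume active: I_B = (5.6 − 0.7)/(10 + 151×2.2) = 0.0143 mA, I_C = β·I_B = 2.15 mA.
Then V_CE = 7.6 − 2.15×10 − 2.16×2.2 = -18.6 V < 0.2 V — the active assumption fails.
Re-solve with V_CE = 0.2 V. KCL at the emitter: V_E/R_E = (V_BB−0.7−V_E)/R_B + (V_CC−0.2−V_E)/R_C, giving V_E = 1.88 V.
I_C = (V_CC − 0.2 − V_E)/R_C = (7.4 − 1.88)/10 = 0.552 mA.
Check: I_B = (4.9 − 1.88)/10 = 0.302 mA, and β·I_B = 45.3 mA > I_C, confirming saturation.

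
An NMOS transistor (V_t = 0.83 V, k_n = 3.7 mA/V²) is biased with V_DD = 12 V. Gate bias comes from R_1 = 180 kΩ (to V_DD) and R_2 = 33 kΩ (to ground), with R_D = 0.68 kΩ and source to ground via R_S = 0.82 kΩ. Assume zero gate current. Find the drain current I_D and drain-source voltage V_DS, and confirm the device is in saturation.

V_G = V_DD·R_2/(R_1+R_2) = 12×33/213 = 1.86 V.
Assume saturation: I_D = (k_n/2)(V_GS − V_t)² with V_GS = V_G − I_D·R_S = 1.86 − 0.82·I_D.
Substituting gives 1.24·I_D² − 4.12·I_D + 1.96 = 0, with roots I_D = 0.575 or 2.74 mA.
The root I_D = 2.74 mA gives V_GS = -0.387 V ≤ V_t, so take I_D = 0.575 mA.
Then V_GS = 1.39 V and V_DS = V_DD − I_D(R_D+R_S) = 12 − 0.575×1.5 = 11.1 V.
Saturation requires V_DS ≥ V_GS − V_t = 0.558 V; 11.1 ≥ 0.558 ✓.

I_D ≈ 0.58 mA, V_DS ≈ 11 V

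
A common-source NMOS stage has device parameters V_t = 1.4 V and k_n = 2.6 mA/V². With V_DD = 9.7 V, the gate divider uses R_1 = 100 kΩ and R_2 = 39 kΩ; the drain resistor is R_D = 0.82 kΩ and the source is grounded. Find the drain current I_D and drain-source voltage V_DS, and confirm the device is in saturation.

I_D ≈ 2.3 mA, V_DS ≈ 7.8 V

V_G = V_DD·R_2/(R_1+R_2) = 9.7×39/139 = 2.72 V. With the source grounded, V_GS = V_G = 2.72 V.
Assume saturation: I_D = (k_n/2)(V_GS − V_t)² = (2.6/2)×(2.72 − 1.4)² = 1.3×1.32² = 2.27 mA.
V_DS = V_DD − I_D·R_D = 9.7 − 2.27×0.82 = 7.84 V.
Saturation requires V_DS ≥ V_GS − V_t = 1.32 V; 7.84 ≥ 1.32 ✓.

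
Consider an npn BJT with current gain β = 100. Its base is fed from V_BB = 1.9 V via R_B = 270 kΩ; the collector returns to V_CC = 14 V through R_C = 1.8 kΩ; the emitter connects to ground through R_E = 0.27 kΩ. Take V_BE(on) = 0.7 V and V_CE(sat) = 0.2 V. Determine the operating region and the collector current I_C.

Assume active. Base-emitter loop: I_B = (V_BB − V_BE)/(R_B + (β+1)R_E) = (1.9 − 0.7)/(270 + 101×0.27) = 0.00404 mA.
I_C = β·I_B = 100×0.00404 = 0.404 mA.
V_CE = V_CC − I_C·R_C − I_E·R_E = 14 − 0.404×1.8 − 0.408×0.27 = 13.2 V > V_CE(sat), so the active-region assumption holds.

active; I_C ≈ 0.4 mA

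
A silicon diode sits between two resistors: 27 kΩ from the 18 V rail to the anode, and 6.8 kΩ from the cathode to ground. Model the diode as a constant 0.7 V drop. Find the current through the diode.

I ≈ 0.51 mA

The two resistors are in series with the diode, so KVL gives 18 = I·27 + 0.7 + I·6.8.
I = (18 − 0.7) / (27 + 6.8) kΩ = 17.3 / 33.8 = 0.512 mA.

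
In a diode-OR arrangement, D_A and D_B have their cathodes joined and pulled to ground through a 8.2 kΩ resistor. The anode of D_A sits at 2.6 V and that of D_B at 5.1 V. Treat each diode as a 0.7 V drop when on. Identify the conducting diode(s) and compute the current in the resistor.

Only D_B conducts; I_R ≈ 0.54 mA

Assume both conduct. Then node N would need to be at both 2.6−0.7 = 1.9 V and 5.1−0.7 = 4.4 V, which is impossible.
Assume only D_B conducts: V_N = 5.1 − 0.7 = 4.4 V, so I_R = 4.4/8.2 = 0.537 mA.
Check D_A: its anode-to-cathode voltage is 2.6 − 4.4 = -1.8 V < 0.7 V, so it is off. The assumption is consistent.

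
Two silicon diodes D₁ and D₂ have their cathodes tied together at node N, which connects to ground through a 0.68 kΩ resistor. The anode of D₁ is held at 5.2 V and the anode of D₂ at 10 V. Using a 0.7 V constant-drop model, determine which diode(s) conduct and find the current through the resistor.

Assume both conduct. Then node N would need to be at both 5.2−0.7 = 4.5 V and 10−0.7 = 9.3 V, which is impossible.
Assume only D₂ conducts: V_N = 10 − 0.7 = 9.3 V, so I_R = 9.3/0.68 = 13.7 mA.
Check D₁: its anode-to-cathode voltage is 5.2 − 9.3 = -4.1 V < 0.7 V, so it is off. The assumption is consistent.

Only D₂ conducts; I_R ≈ 14 mA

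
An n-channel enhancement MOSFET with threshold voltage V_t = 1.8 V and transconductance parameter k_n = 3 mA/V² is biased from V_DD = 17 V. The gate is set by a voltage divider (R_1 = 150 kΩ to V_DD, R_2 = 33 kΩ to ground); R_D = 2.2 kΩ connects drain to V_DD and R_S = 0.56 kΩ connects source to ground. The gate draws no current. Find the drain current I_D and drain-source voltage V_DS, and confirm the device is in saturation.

V_G = V_DD·R_2/(R_1+R_2) = 17×33/183 = 3.07 V.
Assume saturation: I_D = (k_n/2)(V_GS − V_t)² with V_GS = V_G − I_D·R_S = 3.07 − 0.56·I_D.
Substituting gives 0.47·I_D² − 3.13·I_D + 2.4 = 0, with roots I_D = 0.887 or 5.76 mA.
The root I_D = 5.76 mA gives V_GS = -0.159 V ≤ V_t, so take I_D = 0.887 mA.
Then V_GS = 2.57 V and V_DS = V_DD − I_D(R_D+R_S) = 17 − 0.887×2.76 = 14.6 V.
Saturation requires V_DS ≥ V_GS − V_t = 0.769 V; 14.6 ≥ 0.769 ✓.

I_D ≈ 0.89 mA, V_DS ≈ 15 V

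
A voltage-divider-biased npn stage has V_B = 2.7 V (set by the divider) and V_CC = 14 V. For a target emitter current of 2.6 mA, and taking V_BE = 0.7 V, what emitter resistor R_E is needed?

V_E = V_B − V_BE = 2.7 − 0.7 = 2 V.
R_E = V_E / I_E = 2 / 2.6 = 0.769 kΩ.

R_E ≈ 0.77 kΩ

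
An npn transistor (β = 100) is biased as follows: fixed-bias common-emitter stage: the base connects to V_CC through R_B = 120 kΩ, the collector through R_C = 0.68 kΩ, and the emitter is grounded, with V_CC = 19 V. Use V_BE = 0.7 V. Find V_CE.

V_CE ≈ 8.6 V

Base loop: V_CC = I_B·R_B + V_BE, so I_B = (19 − 0.7)/120 kΩ = 0.152 mA.
In the active region I_C = β·I_B = 100 × 0.152 = 15.2 mA.
Collector loop: V_CE = V_CC − I_C·R_C = 19 − 15.2×0.68 = 8.63 V.
Since V_CE = 8.63 V > V_CE(sat) ≈ 0.2 V, the transistor is in the active region as assumed.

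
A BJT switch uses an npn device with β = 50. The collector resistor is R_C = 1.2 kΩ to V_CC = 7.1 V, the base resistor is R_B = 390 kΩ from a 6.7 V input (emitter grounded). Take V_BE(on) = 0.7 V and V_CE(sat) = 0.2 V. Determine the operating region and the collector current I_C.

Assume active. Base-emitter loop: I_B = (V_BB − V_BE)/R_B = (6.7 − 0.7)/390 = 0.0154 mA.
I_C = β·I_B = 50×0.0154 = 0.769 mA.
V_CE = V_CC − I_C·R_C = 7.1 − 0.769×1.2 = 6.18 V > V_CE(sat), so the active-region assumption holds.

active; I_C ≈ 0.77 mA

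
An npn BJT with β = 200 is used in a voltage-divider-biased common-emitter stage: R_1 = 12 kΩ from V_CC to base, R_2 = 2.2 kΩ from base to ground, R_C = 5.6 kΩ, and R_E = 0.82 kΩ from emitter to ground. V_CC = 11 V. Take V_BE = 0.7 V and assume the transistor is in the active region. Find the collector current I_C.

I_C ≈ 1.2 mA

Thevenize the base divider: V_Th = V_CC·R_2/(R_1+R_2) = 11×2.2/14.2 = 1.7 V, R_Th = R_1‖R_2 = 1.86 kΩ.
Base-emitter loop: V_Th = I_B·R_Th + V_BE + (β+1)I_B·R_E, so I_B = (1.7 − 0.7) / (1.86 + 201×0.82) = 0.00602 mA.
I_C = β·I_B = 200×0.00602 = 1.2 mA, and I_E = (β+1)I_B = 1.21 mA.
V_CE = V_CC − I_C·R_C − I_E·R_E = 11 − 1.2×5.6 − 1.21×0.82 = 3.26 V.
V_CE = 3.26 V > 0.2 V confirms active-region operation.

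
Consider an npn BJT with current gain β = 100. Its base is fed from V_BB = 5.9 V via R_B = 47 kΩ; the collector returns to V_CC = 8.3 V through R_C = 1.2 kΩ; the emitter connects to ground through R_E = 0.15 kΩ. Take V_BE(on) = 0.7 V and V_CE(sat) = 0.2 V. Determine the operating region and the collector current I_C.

saturation; I_C ≈ 6 mA

Assume active: I_B = (5.9 − 0.7)/(47 + 101×0.15) = 0.0837 mA, I_C = β·I_B = 8.37 mA.
Then V_CE = 8.3 − 8.37×1.2 − 8.45×0.15 = -3.01 V < 0.2 V — the active assumption fails.
Re-solve with V_CE = 0.2 V. KCL at the emitter: V_E/R_E = (V_BB−0.7−V_E)/R_B + (V_CC−0.2−V_E)/R_C, giving V_E = 0.912 V.
I_C = (V_CC − 0.2 − V_E)/R_C = (8.1 − 0.912)/1.2 = 5.99 mA.
Check: I_B = (5.2 − 0.912)/47 = 0.0912 mA, and β·I_B = 9.12 mA > I_C, confirming saturation.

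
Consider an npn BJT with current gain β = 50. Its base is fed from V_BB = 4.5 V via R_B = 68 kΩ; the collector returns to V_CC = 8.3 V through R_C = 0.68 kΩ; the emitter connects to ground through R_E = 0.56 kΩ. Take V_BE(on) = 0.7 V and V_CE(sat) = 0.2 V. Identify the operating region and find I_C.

Assume active. Base-emitter loop: I_B = (V_BB − V_BE)/(R_B + (β+1)R_E) = (4.5 − 0.7)/(68 + 51×0.56) = 0.0394 mA.
I_C = β·I_B = 50×0.0394 = 1.97 mA.
V_CE = V_CC − I_C·R_C − I_E·R_E = 8.3 − 1.97×0.68 − 2.01×0.56 = 5.84 V > V_CE(sat), so the active-region assumption holds.

active; I_C ≈ 2 mA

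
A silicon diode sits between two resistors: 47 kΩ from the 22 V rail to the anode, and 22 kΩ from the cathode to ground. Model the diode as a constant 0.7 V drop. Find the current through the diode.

I ≈ 0.31 mA

The two resistors are in series with the diode, so KVL gives 22 = I·47 + 0.7 + I·22.
I = (22 − 0.7) / (47 + 22) kΩ = 21.3 / 69 = 0.309 mA.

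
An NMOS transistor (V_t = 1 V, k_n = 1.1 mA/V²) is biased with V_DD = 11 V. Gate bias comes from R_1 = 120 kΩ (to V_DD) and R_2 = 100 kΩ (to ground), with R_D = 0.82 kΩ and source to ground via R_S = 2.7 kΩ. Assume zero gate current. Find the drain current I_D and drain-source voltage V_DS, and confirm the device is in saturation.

V_G = V_DD·R_2/(R_1+R_2) = 11×100/220 = 5 V.
Assume saturation: I_D = (k_n/2)(V_GS − V_t)² with V_GS = V_G − I_D·R_S = 5 − 2.7·I_D.
Substituting gives 4.01·I_D² − 12.9·I_D + 8.8 = 0, with roots I_D = 0.986 or 2.23 mA.
The root I_D = 2.23 mA gives V_GS = -1.01 V ≤ V_t, so take I_D = 0.986 mA.
Then V_GS = 2.34 V and V_DS = V_DD − I_D(R_D+R_S) = 11 − 0.986×3.52 = 7.53 V.
Saturation requires V_DS ≥ V_GS − V_t = 1.34 V; 7.53 ≥ 1.34 ✓.

I_D ≈ 0.99 mA, V_DS ≈ 7.5 V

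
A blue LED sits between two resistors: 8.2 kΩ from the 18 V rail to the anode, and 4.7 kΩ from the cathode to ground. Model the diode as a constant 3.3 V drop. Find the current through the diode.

The two resistors are in series with the diode, so KVL gives 18 = I·8.2 + 3.3 + I·4.7.
I = (18 − 3.3) / (8.2 + 4.7) kΩ = 14.7 / 12.9 = 1.14 mA.

I ≈ 1.1 mA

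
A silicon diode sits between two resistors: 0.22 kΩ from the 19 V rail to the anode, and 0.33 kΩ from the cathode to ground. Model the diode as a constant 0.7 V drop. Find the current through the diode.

The two resistors are in series with the diode, so KVL gives 19 = I·0.22 + 0.7 + I·0.33.
I = (19 − 0.7) / (0.22 + 0.33) kΩ = 18.3 / 0.55 = 33.3 mA.

I ≈ 33 mA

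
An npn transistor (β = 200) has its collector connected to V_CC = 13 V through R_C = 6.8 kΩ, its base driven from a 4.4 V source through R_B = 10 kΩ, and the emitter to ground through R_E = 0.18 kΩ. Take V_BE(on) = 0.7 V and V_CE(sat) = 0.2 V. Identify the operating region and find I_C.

saturation; I_C ≈ 1.8 mA

Assume active: I_B = (4.4 − 0.7)/(10 + 201×0.18) = 0.0801 mA, I_C = β·I_B = 16 mA.
Then V_CE = 13 − 16×6.8 − 16.1×0.18 = -98.9 V < 0.2 V — the active assumption fails.
Re-solve with V_CE = 0.2 V. KCL at the emitter: V_E/R_E = (V_BB−0.7−V_E)/R_B + (V_CC−0.2−V_E)/R_C, giving V_E = 0.388 V.
I_C = (V_CC − 0.2 − V_E)/R_C = (12.8 − 0.388)/6.8 = 1.83 mA.
Check: I_B = (3.7 − 0.388)/10 = 0.331 mA, and β·I_B = 66.2 mA > I_C, confirming saturation.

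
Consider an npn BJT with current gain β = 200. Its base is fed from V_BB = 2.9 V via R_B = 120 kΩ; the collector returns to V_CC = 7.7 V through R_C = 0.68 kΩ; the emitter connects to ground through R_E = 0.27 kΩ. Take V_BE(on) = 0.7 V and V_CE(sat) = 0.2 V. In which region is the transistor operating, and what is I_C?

active; I_C ≈ 2.5 mA

Assume active. Base-emitter loop: I_B = (V_BB − V_BE)/(R_B + (β+1)R_E) = (2.9 − 0.7)/(120 + 201×0.27) = 0.0126 mA.
I_C = β·I_B = 200×0.0126 = 2.52 mA.
V_CE = V_CC − I_C·R_C − I_E·R_E = 7.7 − 2.52×0.68 − 2.54×0.27 = 5.3 V > V_CE(sat), so the active-region assumption holds.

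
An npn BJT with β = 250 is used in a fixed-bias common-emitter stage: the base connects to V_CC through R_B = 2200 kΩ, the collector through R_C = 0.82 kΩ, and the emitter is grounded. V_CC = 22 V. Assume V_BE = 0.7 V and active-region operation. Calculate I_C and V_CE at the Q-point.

Base loop: V_CC = I_B·R_B + V_BE, so I_B = (22 − 0.7)/2200 kΩ = 0.00968 mA.
In the active region I_C = β·I_B = 250 × 0.00968 = 2.42 mA.
Collector loop: V_CE = V_CC − I_C·R_C = 22 − 2.42×0.82 = 20 V.
Since V_CE = 20 V > V_CE(sat) ≈ 0.2 V, the transistor is in the active region as assumed.

I_C ≈ 2.4 mA, V_CE ≈ 20 V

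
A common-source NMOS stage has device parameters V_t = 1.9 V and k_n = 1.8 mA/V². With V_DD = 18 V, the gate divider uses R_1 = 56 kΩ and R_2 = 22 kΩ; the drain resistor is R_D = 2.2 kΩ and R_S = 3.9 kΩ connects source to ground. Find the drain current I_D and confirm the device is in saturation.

I_D ≈ 0.6 mA

V_G = V_DD·R_2/(R_1+R_2) = 18×22/78 = 5.08 V.
Assume saturation: I_D = (k_n/2)(V_GS − V_t)² with V_GS = V_G − I_D·R_S = 5.08 − 3.9·I_D.
Substituting gives 13.7·I_D² − 23.3·I_D + 9.08 = 0, with roots I_D = 0.604 or 1.1 mA.
The root I_D = 1.1 mA gives V_GS = 0.796 V ≤ V_t, so take I_D = 0.604 mA.
Then V_GS = 2.72 V and V_DS = V_DD − I_D(R_D+R_S) = 18 − 0.604×6.1 = 14.3 V.
Saturation requires V_DS ≥ V_GS − V_t = 0.82 V; 14.3 ≥ 0.82 ✓.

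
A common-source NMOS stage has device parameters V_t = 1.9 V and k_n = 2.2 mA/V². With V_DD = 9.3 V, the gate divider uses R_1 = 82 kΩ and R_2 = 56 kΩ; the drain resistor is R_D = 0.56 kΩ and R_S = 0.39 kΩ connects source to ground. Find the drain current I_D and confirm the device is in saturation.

I_D ≈ 1.7 mA

V_G = V_DD·R_2/(R_1+R_2) = 9.3×56/138 = 3.77 V.
Assume saturation: I_D = (k_n/2)(V_GS − V_t)² with V_GS = V_G − I_D·R_S = 3.77 − 0.39·I_D.
Substituting gives 0.167·I_D² − 2.61·I_D + 3.86 = 0, with roots I_D = 1.66 or 13.9 mA.
The root I_D = 13.9 mA gives V_GS = -1.66 V ≤ V_t, so take I_D = 1.66 mA.
Then V_GS = 3.13 V and V_DS = V_DD − I_D(R_D+R_S) = 9.3 − 1.66×0.95 = 7.73 V.
Saturation requires V_DS ≥ V_GS − V_t = 1.23 V; 7.73 ≥ 1.23 ✓.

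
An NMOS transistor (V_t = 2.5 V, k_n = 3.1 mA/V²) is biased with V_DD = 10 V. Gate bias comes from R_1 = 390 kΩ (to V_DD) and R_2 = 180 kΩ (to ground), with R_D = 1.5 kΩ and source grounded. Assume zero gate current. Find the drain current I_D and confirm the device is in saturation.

V_G = V_DD·R_2/(R_1+R_2) = 10×180/570 = 3.16 V. With the source grounded, V_GS = V_G = 3.16 V.
Assume saturation: I_D = (k_n/2)(V_GS − V_t)² = (3.1/2)×(3.16 − 2.5)² = 1.55×0.658² = 0.671 mA.
V_DS = V_DD − I_D·R_D = 10 − 0.671×1.5 = 8.99 V.
Saturation requires V_DS ≥ V_GS − V_t = 0.658 V; 8.99 ≥ 0.658 ✓.

I_D ≈ 0.67 mA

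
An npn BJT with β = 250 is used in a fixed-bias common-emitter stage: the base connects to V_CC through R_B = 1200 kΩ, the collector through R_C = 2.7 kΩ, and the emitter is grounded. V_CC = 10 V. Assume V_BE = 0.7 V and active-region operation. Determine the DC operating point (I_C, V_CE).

I_C ≈ 1.9 mA, V_CE ≈ 4.8 V

Base loop: V_CC = I_B·R_B + V_BE, so I_B = (10 − 0.7)/1200 kΩ = 0.00775 mA.
In the active region I_C = β·I_B = 250 × 0.00775 = 1.94 mA.
Collector loop: V_CE = V_CC − I_C·R_C = 10 − 1.94×2.7 = 4.77 V.
Since V_CE = 4.77 V > V_CE(sat) ≈ 0.2 V, the transistor is in the active region as assumed.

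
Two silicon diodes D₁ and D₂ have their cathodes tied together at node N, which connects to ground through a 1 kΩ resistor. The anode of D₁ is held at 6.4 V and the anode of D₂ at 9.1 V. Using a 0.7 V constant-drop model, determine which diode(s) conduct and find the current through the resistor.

Assume both conduct. Then node N would need to be at both 6.4−0.7 = 5.7 V and 9.1−0.7 = 8.4 V, which is impossible.
Assume only D₂ conducts: V_N = 9.1 − 0.7 = 8.4 V, so I_R = 8.4/1 = 8.4 mA.
Check D₁: its anode-to-cathode voltage is 6.4 − 8.4 = -2 V < 0.7 V, so it is off. The assumption is consistent.

Only D₂ conducts; I_R ≈ 8.4 mA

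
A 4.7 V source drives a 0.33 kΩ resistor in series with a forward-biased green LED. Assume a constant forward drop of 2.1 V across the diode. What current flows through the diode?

KVL around the loop: 4.7 = V_D + I·R = 2.1 + I × 0.33 kΩ.
So I = (4.7 − 2.1) / 0.33 kΩ = 2.6 / 0.33 = 7.88 mA.

I ≈ 7.9 mA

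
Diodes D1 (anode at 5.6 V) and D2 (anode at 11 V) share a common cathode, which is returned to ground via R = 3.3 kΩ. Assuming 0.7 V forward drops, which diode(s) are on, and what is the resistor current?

Only D2 conducts; I_R ≈ 3.1 mA

Assume both conduct. Then node N would need to be at both 5.6−0.7 = 4.9 V and 11−0.7 = 10.3 V, which is impossible.
Assume only D2 conducts: V_N = 11 − 0.7 = 10.3 V, so I_R = 10.3/3.3 = 3.12 mA.
Check D1: its anode-to-cathode voltage is 5.6 − 10.3 = -4.7 V < 0.7 V, so it is off. The assumption is consistent.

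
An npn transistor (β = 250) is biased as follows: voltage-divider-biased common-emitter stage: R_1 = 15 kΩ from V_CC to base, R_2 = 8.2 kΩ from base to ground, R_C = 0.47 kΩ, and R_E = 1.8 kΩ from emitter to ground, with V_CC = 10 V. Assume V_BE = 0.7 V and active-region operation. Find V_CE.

V_CE ≈ 6.5 V

Thevenize the base divider: V_Th = V_CC·R_2/(R_1+R_2) = 10×8.2/23.2 = 3.53 V, R_Th = R_1‖R_2 = 5.3 kΩ.
Base-emitter loop: V_Th = I_B·R_Th + V_BE + (β+1)I_B·R_E, so I_B = (3.53 − 0.7) / (5.3 + 251×1.8) = 0.0062 mA.
I_C = β·I_B = 250×0.0062 = 1.55 mA, and I_E = (β+1)I_B = 1.56 mA.
V_CE = V_CC − I_C·R_C − I_E·R_E = 10 − 1.55×0.47 − 1.56×1.8 = 6.47 V.
V_CE = 6.47 V > 0.2 V confirms active-region operation.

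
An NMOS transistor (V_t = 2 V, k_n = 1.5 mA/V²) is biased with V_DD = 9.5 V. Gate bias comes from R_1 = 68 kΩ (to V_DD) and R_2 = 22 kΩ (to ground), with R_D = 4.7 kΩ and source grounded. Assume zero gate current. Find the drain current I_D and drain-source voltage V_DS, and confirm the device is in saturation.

V_G = V_DD·R_2/(R_1+R_2) = 9.5×22/90 = 2.32 V. With the source grounded, V_GS = V_G = 2.32 V.
Assume saturation: I_D = (k_n/2)(V_GS − V_t)² = (1.5/2)×(2.32 − 2)² = 0.75×0.322² = 0.0779 mA.
V_DS = V_DD − I_D·R_D = 9.5 − 0.0779×4.7 = 9.13 V.
Saturation requires V_DS ≥ V_GS − V_t = 0.322 V; 9.13 ≥ 0.322 ✓.

I_D ≈ 0.078 mA, V_DS ≈ 9.1 V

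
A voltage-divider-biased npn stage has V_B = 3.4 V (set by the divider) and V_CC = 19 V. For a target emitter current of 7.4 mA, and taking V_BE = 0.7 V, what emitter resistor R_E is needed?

V_E = V_B − V_BE = 3.4 − 0.7 = 2.7 V.
R_E = V_E / I_E = 2.7 / 7.4 = 0.365 kΩ.

R_E ≈ 0.36 kΩ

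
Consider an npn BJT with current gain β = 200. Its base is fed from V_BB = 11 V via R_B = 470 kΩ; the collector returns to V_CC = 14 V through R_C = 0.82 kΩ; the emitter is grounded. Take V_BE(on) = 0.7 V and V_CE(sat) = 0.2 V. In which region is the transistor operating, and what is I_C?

Assume active. Base-emitter loop: I_B = (V_BB − V_BE)/R_B = (11 − 0.7)/470 = 0.0219 mA.
I_C = β·I_B = 200×0.0219 = 4.38 mA.
V_CE = V_CC − I_C·R_C = 14 − 4.38×0.82 = 10.4 V > V_CE(sat), so the active-region assumption holds.

active; I_C ≈ 4.4 mA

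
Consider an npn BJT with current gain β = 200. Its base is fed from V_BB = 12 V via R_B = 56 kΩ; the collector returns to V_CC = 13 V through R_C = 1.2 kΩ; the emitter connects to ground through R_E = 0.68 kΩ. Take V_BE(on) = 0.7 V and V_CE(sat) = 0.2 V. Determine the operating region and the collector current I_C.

saturation; I_C ≈ 6.8 mA

Assume active: I_B = (12 − 0.7)/(56 + 201×0.68) = 0.0586 mA, I_C = β·I_B = 11.7 mA.
Then V_CE = 13 − 11.7×1.2 − 11.8×0.68 = -9.09 V < 0.2 V — the active assumption fails.
Re-solve with V_CE = 0.2 V. KCL at the emitter: V_E/R_E = (V_BB−0.7−V_E)/R_B + (V_CC−0.2−V_E)/R_C, giving V_E = 4.68 V.
I_C = (V_CC − 0.2 − V_E)/R_C = (12.8 − 4.68)/1.2 = 6.77 mA.
Check: I_B = (11.3 − 4.68)/56 = 0.118 mA, and β·I_B = 23.6 mA > I_C, confirming saturation.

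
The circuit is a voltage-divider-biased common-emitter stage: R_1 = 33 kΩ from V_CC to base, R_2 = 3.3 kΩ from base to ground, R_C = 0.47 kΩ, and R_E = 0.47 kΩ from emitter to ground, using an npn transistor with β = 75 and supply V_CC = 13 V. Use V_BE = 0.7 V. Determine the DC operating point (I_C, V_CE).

I_C ≈ 0.93 mA, V_CE ≈ 12 V

Thevenize the base divider: V_Th = V_CC·R_2/(R_1+R_2) = 13×3.3/36.3 = 1.18 V, R_Th = R_1‖R_2 = 3 kΩ.
Base-emitter loop: V_Th = I_B·R_Th + V_BE + (β+1)I_B·R_E, so I_B = (1.18 − 0.7) / (3 + 76×0.47) = 0.0124 mA.
I_C = β·I_B = 75×0.0124 = 0.933 mA, and I_E = (β+1)I_B = 0.946 mA.
V_CE = V_CC − I_C·R_C − I_E·R_E = 13 − 0.933×0.47 − 0.946×0.47 = 12.1 V.
V_CE = 12.1 V > 0.2 V confirms active-region operation.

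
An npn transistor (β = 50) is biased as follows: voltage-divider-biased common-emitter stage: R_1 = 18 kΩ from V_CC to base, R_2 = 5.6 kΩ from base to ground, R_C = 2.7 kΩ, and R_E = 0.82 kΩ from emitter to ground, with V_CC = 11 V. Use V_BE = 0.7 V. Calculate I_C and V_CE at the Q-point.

I_C ≈ 2.1 mA, V_CE ≈ 3.7 V

Thevenize the base divider: V_Th = V_CC·R_2/(R_1+R_2) = 11×5.6/23.6 = 2.61 V, R_Th = R_1‖R_2 = 4.27 kΩ.
Base-emitter loop: V_Th = I_B·R_Th + V_BE + (β+1)I_B·R_E, so I_B = (2.61 − 0.7) / (4.27 + 51×0.82) = 0.0414 mA.
I_C = β·I_B = 50×0.0414 = 2.07 mA, and I_E = (β+1)I_B = 2.11 mA.
V_CE = V_CC − I_C·R_C − I_E·R_E = 11 − 2.07×2.7 − 2.11×0.82 = 3.67 V.
V_CE = 3.67 V > 0.2 V confirms active-region operation.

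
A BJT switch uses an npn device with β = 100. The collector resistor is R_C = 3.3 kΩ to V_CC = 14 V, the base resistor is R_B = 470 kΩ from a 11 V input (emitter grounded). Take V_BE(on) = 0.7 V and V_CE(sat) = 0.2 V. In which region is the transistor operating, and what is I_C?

Assume active. Base-emitter loop: I_B = (V_BB − V_BE)/R_B = (11 − 0.7)/470 = 0.0219 mA.
I_C = β·I_B = 100×0.0219 = 2.19 mA.
V_CE = V_CC − I_C·R_C = 14 − 2.19×3.3 = 6.77 V > V_CE(sat), so the active-region assumption holds.

active; I_C ≈ 2.2 mA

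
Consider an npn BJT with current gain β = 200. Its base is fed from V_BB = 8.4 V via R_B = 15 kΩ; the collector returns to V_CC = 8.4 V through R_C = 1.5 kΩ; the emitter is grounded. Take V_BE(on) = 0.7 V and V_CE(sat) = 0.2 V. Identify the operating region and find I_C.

saturation; I_C ≈ 5.5 mA

Assume active: I_B = (8.4 − 0.7)/15 = 0.513 mA, giving I_C = β·I_B = 103 mA.
But then V_CE = 8.4 − 103×1.5 = -146 V < V_CE(sat) = 0.2 V — impossible in the active region.
So the transistor is saturated. With V_CE = 0.2 V, I_C = (V_CC − 0.2)/R_C = 8.2/1.5 = 5.47 mA.
Check: β·I_B = 103 mA > I_C = 5.47 mA, confirming saturation.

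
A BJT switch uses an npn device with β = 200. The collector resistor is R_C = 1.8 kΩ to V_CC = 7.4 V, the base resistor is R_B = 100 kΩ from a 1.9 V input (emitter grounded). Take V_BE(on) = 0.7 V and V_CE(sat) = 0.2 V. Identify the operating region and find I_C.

Assume active. Base-emitter loop: I_B = (V_BB − V_BE)/R_B = (1.9 − 0.7)/100 = 0.012 mA.
I_C = β·I_B = 200×0.012 = 2.4 mA.
V_CE = V_CC − I_C·R_C = 7.4 − 2.4×1.8 = 3.08 V > V_CE(sat), so the active-region assumption holds.

active; I_C ≈ 2.4 mA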